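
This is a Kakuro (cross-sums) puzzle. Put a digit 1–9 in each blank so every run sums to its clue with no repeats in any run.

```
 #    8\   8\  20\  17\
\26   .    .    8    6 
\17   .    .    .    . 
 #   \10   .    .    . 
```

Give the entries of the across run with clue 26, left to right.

No cell is forced outright now. R1C2 can only be 3 or 5 (the digits allowed by both its 26 across and its 8 down). If R1C2 = 3: then R1C1 would have to be in {9} for the 26 across but in {1,2,3,5,6,7} for the 8 down — contradiction. So R1C2 = 5.
R1C1 = 26 − 19 = 7 completes the 26 across.

7 5 8 6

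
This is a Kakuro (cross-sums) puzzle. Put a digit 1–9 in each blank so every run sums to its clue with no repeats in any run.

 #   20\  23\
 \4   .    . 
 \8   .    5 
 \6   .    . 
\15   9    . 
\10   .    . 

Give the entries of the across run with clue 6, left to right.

4 in 2 cells must be {1,3}.
R2C1 = 8 − 5 = 3 completes the 8 across.
R4C2 = 15 − 9 = 6 completes the 15 across.
Given what's placed, R1C1 must be 1 to fit the 4 across and 20 down.
R1C2 = 4 − 1 = 3 completes the 4 across.
R5C1 = 2: the only remaining digit allowed by both the 10 across and the 20 down.
R5C2 = 10 − 2 = 8 completes the 10 across.
R3C1 = 20 − 15 = 5 completes the 20 down.
R3C2 = 6 − 5 = 1 completes the 6 across.

5 1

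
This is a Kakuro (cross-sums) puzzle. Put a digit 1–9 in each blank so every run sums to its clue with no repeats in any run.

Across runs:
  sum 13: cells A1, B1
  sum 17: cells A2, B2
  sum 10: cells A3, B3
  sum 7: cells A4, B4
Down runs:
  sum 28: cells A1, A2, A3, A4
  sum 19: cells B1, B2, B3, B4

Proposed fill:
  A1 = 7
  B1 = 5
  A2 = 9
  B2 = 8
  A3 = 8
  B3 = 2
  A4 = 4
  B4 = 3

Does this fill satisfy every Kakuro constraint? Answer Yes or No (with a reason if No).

No — the across run A1–B1 sums to 12, not 13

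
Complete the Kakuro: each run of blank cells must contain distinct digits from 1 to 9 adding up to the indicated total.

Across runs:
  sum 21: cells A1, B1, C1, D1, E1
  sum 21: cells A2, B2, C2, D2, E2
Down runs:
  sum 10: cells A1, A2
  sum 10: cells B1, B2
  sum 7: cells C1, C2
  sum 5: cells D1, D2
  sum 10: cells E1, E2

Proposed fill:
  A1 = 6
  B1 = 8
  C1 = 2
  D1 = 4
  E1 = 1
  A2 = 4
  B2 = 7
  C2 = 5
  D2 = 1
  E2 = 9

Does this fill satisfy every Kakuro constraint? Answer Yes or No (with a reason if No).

No — the across run A2–E2 sums to 26, not 21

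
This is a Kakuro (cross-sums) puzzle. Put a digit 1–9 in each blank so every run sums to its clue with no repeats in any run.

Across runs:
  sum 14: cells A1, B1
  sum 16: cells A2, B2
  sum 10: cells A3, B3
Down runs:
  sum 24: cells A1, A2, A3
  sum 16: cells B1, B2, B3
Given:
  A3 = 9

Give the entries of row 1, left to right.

8 6

16 in 2 cells must be {7,9}; 24 in 3 cells must be {7,8,9}.
A1 = 8: the only remaining digit allowed by both the 14 across and the 24 down.
B1 = 14 − 8 = 6 completes the 14 across.
A2 = 24 − 17 = 7 completes the 24 down.
B2 = 16 − 7 = 9 completes the 16 across.
B3 = 10 − 9 = 1 completes the 10 across.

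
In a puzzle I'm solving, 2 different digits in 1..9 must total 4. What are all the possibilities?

2 distinct digits from 1–9 sum between 3 and 17.
Only one set works: {1,3}.

{1,3}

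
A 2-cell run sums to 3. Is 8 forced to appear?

No

The only way to make 3 from 2 distinct digits is {1,2}, which does not contain 8.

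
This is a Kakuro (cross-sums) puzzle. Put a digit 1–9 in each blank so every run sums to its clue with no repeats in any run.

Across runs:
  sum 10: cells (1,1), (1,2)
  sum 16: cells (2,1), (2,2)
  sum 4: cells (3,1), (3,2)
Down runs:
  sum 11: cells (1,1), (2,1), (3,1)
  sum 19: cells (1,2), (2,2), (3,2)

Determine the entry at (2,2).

16 in 2 cells must be {7,9}; 4 in 2 cells must be {1,3}.
The 16 across and the 11 down share only 7, so (2,1) = 7.
(2,2) = 16 − 7 = 9 completes the 16 across.
Given what's placed, (3,2) must be 3 to fit the 4 across and 19 down.
(1,2) = 19 − 12 = 7 completes the 19 down.
(3,1) = 4 − 3 = 1 completes the 4 across.
(1,1) = 10 − 7 = 3 completes the 10 across.

9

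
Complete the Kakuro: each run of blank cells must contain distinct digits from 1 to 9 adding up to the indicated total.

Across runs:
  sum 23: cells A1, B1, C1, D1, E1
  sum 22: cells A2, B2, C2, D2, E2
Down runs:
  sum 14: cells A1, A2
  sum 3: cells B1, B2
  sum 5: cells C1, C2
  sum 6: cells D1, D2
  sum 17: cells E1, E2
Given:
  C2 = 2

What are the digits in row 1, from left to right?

3 in 2 cells must be {1,2}; 17 in 2 cells must be {8,9}.
C1 = 5 − 2 = 3 completes the 5 down.
Given what's placed, B2 must be 1 to fit the 22 across and 3 down.
B1 = 3 − 1 = 2 completes the 3 down.
No cell is forced outright now. D2 can only be 4 or 5 (the digits allowed by both its 22 across and its 6 down). If D2 = 4: then D1 would have to be in {1,4,5,6,7,8,9} for the 23 across but in {2} for the 6 down — contradiction. So D2 = 5.
D1 = 6 − 5 = 1 completes the 6 down.
E2 = 8: the only remaining digit allowed by both the 22 across and the 17 down.
E1 = 17 − 8 = 9 completes the 17 down.
A2 = 22 − 16 = 6 completes the 22 across.
A1 = 23 − 15 = 8 completes the 23 across.

8, 2, 3, 1, 9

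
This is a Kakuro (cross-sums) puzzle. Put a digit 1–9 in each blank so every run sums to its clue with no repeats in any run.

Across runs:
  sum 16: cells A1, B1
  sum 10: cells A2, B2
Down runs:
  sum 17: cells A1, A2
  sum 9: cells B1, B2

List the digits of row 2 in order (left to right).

8 2

16 in 2 cells must be {7,9}; 17 in 2 cells must be {8,9}.
The 16 across and the 17 down share only 9, so A1 = 9.
B1 = 16 − 9 = 7 completes the 16 across.
A2 = 17 − 9 = 8 completes the 17 down.
B2 = 10 − 8 = 2 completes the 10 across.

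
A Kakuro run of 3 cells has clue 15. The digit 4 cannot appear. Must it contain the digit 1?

No

Counterexample: {2,5,8} sums to 15 under that restriction without using 1.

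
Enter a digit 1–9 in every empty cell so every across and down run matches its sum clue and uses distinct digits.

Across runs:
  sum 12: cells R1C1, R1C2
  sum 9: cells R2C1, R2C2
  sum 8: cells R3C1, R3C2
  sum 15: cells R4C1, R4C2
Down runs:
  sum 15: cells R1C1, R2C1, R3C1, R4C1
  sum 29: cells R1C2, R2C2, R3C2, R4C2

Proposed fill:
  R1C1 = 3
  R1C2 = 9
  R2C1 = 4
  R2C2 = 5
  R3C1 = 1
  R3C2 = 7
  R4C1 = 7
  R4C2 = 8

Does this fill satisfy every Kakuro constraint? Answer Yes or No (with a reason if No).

Yes

Across: 3+9=12; 4+5=9; 1+7=8; 7+8=15. Down: 3+4+1+7=15; 9+5+7+8=29. No digit repeats within any run.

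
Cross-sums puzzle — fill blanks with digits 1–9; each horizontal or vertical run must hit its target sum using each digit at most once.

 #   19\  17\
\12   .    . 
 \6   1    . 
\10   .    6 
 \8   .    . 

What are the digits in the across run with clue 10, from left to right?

4, 6

R2C2 = 6 − 1 = 5 completes the 6 across.
R3C1 = 10 − 6 = 4 completes the 10 across.
R4C2 = 2: the only remaining digit allowed by both the 8 across and the 17 down.
R1C2 = 17 − 13 = 4 completes the 17 down.
R4C1 = 8 − 2 = 6 completes the 8 across.
R1C1 = 12 − 4 = 8 completes the 12 across.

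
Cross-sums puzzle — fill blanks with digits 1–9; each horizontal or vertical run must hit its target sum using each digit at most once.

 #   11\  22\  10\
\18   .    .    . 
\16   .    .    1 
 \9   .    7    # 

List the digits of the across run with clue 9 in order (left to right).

R1C3 = 10 − 1 = 9 completes the 10 down.
R3C1 = 9 − 7 = 2 completes the 9 across.
R1C2 = 6: the only remaining digit allowed by both the 18 across and the 22 down.
R2C2 = 22 − 13 = 9 completes the 22 down.
R1C1 = 18 − 15 = 3 completes the 18 across.
R2C1 = 16 − 10 = 6 completes the 16 across.

2 7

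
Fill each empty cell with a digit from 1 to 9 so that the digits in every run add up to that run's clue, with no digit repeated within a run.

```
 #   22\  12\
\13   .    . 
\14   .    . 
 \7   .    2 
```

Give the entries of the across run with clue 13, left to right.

9 4

R3C1 = 7 − 2 = 5 completes the 7 across.
No cell is forced outright now. R1C1 can only be 8 or 9 (the digits allowed by both its 13 across and its 22 down). If R1C1 = 8: then R1C2 would have to be in {5} for the 13 across but in {1,3,4,6,7,9} for the 12 down — contradiction. So R1C1 = 9.
R1C2 = 13 − 9 = 4 completes the 13 across.
R2C1 = 22 − 14 = 8 completes the 22 down.
R2C2 = 14 − 8 = 6 completes the 14 across.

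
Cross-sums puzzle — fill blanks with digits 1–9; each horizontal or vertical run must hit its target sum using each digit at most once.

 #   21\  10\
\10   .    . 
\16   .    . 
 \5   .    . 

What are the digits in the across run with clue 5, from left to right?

4 1

16 in 2 cells must be {7,9}.
The 16 across and the 10 down share only 7, so R2C2 = 7.
The 5 across and the 21 down share only 4, so R3C1 = 4.
R3C2 = 5 − 4 = 1 completes the 5 across.
R1C2 = 10 − 8 = 2 completes the 10 down.
R2C1 = 16 − 7 = 9 completes the 16 across.
R1C1 = 10 − 2 = 8 completes the 10 across.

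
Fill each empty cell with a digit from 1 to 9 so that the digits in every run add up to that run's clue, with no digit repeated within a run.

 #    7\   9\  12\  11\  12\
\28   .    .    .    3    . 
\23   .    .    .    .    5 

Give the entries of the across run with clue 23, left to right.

R1C5 = 12 − 5 = 7 completes the 12 down.
R2C4 = 11 − 3 = 8 completes the 11 down.
Nothing is forced directly, so branch on R2C3, whose candidates are 3 or 7. If R2C3 = 7: that forces R1C3 = 5, R1C1 = 4, after which R1C2 would have to be in {9} for the 28 across but in {1,2,3,4,5,6,7,8} for the 9 down — contradiction. So R2C3 = 3.
R1C3 = 12 − 3 = 9 completes the 12 down.
Nothing is forced directly, so branch on R2C1, whose candidates are 1 or 6. If R2C1 = 1: then R1C1 would have to be in {1,4,5,8} for the 28 across but in {6} for the 7 down — contradiction. So R2C1 = 6.
R1C1 = 7 − 6 = 1 completes the 7 down.
R1C2 = 28 − 20 = 8 completes the 28 across.
R2C2 = 23 − 22 = 1 completes the 23 across.

6, 1, 3, 8, 5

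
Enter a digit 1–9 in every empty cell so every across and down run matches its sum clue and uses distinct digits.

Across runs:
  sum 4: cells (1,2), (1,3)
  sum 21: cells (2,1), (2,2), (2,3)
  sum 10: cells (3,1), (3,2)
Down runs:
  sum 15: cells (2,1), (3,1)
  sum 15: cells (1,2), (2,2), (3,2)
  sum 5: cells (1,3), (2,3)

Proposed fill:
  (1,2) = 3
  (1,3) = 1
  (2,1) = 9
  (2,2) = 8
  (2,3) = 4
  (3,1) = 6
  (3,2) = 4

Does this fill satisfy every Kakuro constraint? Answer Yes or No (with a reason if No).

Yes

Across: 3+1=4; 9+8+4=21; 6+4=10. Down: 9+6=15; 3+8+4=15; 1+4=5. No digit repeats within any run.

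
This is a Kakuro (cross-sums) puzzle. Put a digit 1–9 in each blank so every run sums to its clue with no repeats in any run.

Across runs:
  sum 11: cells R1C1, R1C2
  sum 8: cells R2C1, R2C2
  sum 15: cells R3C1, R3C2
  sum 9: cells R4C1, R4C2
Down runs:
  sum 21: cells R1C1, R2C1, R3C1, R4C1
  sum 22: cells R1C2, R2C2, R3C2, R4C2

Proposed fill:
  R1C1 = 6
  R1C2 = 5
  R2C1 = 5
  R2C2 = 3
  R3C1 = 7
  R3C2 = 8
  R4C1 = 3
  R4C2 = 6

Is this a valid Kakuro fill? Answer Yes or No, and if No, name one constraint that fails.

Yes

Across: 6+5=11; 5+3=8; 7+8=15; 3+6=9. Down: 6+5+7+3=21; 5+3+8+6=22. No digit repeats within any run.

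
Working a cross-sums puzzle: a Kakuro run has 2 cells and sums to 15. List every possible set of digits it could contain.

2 distinct digits from 1–9 sum between 3 and 17.

{6,9}; {7,8}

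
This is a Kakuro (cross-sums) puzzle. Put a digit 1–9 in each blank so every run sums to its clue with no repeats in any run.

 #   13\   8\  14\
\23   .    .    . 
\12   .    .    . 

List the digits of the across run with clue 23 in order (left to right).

23 in 3 cells must be {6,8,9}.
The 23 across and the 8 down share only 6, so R1C2 = 6.
R2C2 = 8 − 6 = 2 completes the 8 down.
Nothing is forced directly, so branch on R2C3, whose candidates are 6 or 9. If R2C3 = 9: then R1C3 would have to be in {8,9} for the 23 across but in {5} for the 14 down — contradiction. So R2C3 = 6.
R1C3 = 14 − 6 = 8 completes the 14 down.
R2C1 = 12 − 8 = 4 completes the 12 across.
R1C1 = 23 − 14 = 9 completes the 23 across.

9 6 8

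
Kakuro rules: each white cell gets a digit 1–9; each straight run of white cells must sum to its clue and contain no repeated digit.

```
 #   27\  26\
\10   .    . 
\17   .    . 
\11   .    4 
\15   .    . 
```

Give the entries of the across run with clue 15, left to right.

17 in 2 cells must be {8,9}.
R3C1 = 11 − 4 = 7 completes the 11 across.
Nothing is forced directly, so branch on R2C1, whose candidates are 8 or 9. If R2C1 = 9: that forces R2C2 = 8, R4C2 = 9, after which R1C2 would have to be in {1,2,3,4,6,7,8,9} for the 10 across but in {5} for the 26 down — contradiction. So R2C1 = 8.
R2C2 = 17 − 8 = 9 completes the 17 across.
R4C1 = 9: the only remaining digit allowed by both the 15 across and the 27 down.
R4C2 = 15 − 9 = 6 completes the 15 across.
R1C1 = 27 − 24 = 3 completes the 27 down.
R1C2 = 10 − 3 = 7 completes the 10 across.

9 6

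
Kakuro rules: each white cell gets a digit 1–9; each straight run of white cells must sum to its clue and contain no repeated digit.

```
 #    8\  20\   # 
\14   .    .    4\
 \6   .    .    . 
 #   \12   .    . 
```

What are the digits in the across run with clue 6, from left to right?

2 3 1

6 in 3 cells must be {1,2,3}; 4 in 2 cells must be {1,3}.
The 6 across and the 20 down share only 3, so R2C2 = 3.
R2C3 = 1: the only remaining digit allowed by both the 6 across and the 4 down.
R3C3 = 4 − 1 = 3 completes the 4 down.
R2C1 = 6 − 4 = 2 completes the 6 across.
R3C2 = 12 − 3 = 9 completes the 12 across.
R1C1 = 8 − 2 = 6 completes the 8 down.
R1C2 = 14 − 6 = 8 completes the 14 across.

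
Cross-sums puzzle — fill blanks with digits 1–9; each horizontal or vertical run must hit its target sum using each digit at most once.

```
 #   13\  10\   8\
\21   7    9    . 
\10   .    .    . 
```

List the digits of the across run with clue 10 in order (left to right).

R1C3 = 21 − 16 = 5 completes the 21 across.
R2C1 = 13 − 7 = 6 completes the 13 down.
R2C2 = 10 − 9 = 1 completes the 10 down.
R2C3 = 10 − 7 = 3 completes the 10 across.

6 1 3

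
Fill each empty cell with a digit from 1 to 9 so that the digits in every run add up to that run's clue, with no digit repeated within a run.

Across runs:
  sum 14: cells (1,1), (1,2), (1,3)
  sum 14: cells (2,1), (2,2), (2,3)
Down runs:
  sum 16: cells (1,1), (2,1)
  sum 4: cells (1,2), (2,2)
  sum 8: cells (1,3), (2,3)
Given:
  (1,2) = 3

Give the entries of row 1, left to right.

16 in 2 cells must be {7,9}; 4 in 2 cells must be {1,3}.
(2,2) = 4 − 3 = 1 completes the 4 down.
No cell is forced outright now. (1,1) can only be 7 or 9 (the digits allowed by both its 14 across and its 16 down). If (1,1) = 7: then (1,3) would have to be in {4} for the 14 across but in {1,2,3,5,6,7} for the 8 down — contradiction. So (1,1) = 9.
(1,3) = 14 − 12 = 2 completes the 14 across.
(2,1) = 16 − 9 = 7 completes the 16 down.
(2,3) = 14 − 8 = 6 completes the 14 across.

9, 3, 2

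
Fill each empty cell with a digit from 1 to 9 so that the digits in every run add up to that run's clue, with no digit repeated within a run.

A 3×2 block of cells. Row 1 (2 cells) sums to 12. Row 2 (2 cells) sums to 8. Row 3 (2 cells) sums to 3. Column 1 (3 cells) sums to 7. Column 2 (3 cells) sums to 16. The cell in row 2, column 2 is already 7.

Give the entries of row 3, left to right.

2 1

3 in 2 cells must be {1,2}; 7 in 3 cells must be {1,2,4}.
Intersecting the 12 across with the 7 down forces (1,1) = 4.
(1,2) = 12 − 4 = 8 completes the 12 across.
(2,1) = 8 − 7 = 1 completes the 8 across.
(3,1) = 7 − 5 = 2 completes the 7 down.
(3,2) = 3 − 2 = 1 completes the 3 across.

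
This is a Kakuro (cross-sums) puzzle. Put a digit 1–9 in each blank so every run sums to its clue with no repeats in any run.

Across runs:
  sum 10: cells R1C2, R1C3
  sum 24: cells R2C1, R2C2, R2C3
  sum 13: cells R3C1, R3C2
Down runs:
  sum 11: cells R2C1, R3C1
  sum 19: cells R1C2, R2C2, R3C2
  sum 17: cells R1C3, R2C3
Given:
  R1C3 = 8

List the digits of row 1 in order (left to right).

24 in 3 cells must be {7,8,9}; 17 in 2 cells must be {8,9}.
R1C2 = 10 − 8 = 2 completes the 10 across.
R2C3 = 17 − 8 = 9 completes the 17 down.
Given what's placed, R2C2 must be 8 to fit the 24 across and 19 down.
R3C2 = 19 − 10 = 9 completes the 19 down.
R2C1 = 24 − 17 = 7 completes the 24 across.
R3C1 = 13 − 9 = 4 completes the 13 across.

2 8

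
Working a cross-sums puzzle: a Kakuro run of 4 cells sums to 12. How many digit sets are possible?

4 distinct digits from 1–9 sum between 10 and 30.
Enumerating: {1,2,3,6}, {1,2,4,5}.

2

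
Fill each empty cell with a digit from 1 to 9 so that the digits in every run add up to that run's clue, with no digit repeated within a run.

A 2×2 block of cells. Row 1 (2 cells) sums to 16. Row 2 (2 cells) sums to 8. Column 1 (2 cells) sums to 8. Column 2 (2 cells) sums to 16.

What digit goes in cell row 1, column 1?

16 in 2 cells must be {7,9}.
The 16 across and the 8 down share only 7, so (1,1) = 7.
(1,2) = 16 − 7 = 9 completes the 16 across.
(2,1) = 8 − 7 = 1 completes the 8 down.
(2,2) = 8 − 1 = 7 completes the 8 across.

7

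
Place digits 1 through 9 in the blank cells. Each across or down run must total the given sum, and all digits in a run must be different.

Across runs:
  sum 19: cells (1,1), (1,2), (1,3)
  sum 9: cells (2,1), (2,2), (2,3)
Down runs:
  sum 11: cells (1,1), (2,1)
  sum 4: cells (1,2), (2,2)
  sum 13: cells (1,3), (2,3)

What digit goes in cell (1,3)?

4 in 2 cells must be {1,3}.
The 19 across and the 4 down share only 3, so (1,2) = 3.
(2,2) = 4 − 3 = 1 completes the 4 down.
Nothing is forced directly, so branch on (2,3), whose candidates are 5 or 6. If (2,3) = 5: then (1,3) would have to be in {7,9} for the 19 across but in {8} for the 13 down — contradiction. So (2,3) = 6.
(1,3) = 13 − 6 = 7 completes the 13 down.
(2,1) = 9 − 7 = 2 completes the 9 across.
(1,1) = 19 − 10 = 9 completes the 19 across.

7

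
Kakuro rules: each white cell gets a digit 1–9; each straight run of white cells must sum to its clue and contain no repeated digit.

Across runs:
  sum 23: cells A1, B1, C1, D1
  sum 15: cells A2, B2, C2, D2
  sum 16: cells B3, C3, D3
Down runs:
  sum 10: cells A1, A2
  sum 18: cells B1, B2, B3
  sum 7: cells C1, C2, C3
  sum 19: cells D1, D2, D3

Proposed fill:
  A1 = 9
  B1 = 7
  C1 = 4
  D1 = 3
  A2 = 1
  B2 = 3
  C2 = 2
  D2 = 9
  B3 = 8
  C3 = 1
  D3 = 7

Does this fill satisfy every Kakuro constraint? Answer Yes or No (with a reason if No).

Yes

Across: 9+7+4+3=23; 1+3+2+9=15; 8+1+7=16. Down: 9+1=10; 7+3+8=18; 4+2+1=7; 3+9+7=19. No digit repeats within any run.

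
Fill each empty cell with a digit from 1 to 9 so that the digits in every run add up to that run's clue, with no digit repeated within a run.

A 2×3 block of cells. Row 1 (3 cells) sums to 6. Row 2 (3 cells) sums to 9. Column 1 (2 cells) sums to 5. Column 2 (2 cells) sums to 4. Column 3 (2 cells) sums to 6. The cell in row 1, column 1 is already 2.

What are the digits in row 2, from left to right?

3, 1, 5

6 in 3 cells must be {1,2,3}; 4 in 2 cells must be {1,3}.
Given what's placed, (1,3) must be 1 to fit the 6 across and 6 down.
(2,1) = 5 − 2 = 3 completes the 5 down.
(2,2) = 1: the only remaining digit allowed by both the 9 across and the 4 down.
(2,3) = 9 − 4 = 5 completes the 9 across.
(1,2) = 6 − 3 = 3 completes the 6 across.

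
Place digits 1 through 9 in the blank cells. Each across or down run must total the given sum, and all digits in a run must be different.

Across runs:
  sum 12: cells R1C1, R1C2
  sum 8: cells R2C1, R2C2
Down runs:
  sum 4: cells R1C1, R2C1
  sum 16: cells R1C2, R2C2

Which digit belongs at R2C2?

4 in 2 cells must be {1,3}; 16 in 2 cells must be {7,9}.
The 12 across and the 4 down share only 3, so R1C1 = 3.
R1C2 = 12 − 3 = 9 completes the 12 across.
R2C1 = 4 − 3 = 1 completes the 4 down.
R2C2 = 8 − 1 = 7 completes the 8 across.

7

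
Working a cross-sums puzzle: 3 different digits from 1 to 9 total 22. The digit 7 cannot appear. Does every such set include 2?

The only way to make 22 from 3 distinct digits under that restriction is {5,8,9}, which does not contain 2.

No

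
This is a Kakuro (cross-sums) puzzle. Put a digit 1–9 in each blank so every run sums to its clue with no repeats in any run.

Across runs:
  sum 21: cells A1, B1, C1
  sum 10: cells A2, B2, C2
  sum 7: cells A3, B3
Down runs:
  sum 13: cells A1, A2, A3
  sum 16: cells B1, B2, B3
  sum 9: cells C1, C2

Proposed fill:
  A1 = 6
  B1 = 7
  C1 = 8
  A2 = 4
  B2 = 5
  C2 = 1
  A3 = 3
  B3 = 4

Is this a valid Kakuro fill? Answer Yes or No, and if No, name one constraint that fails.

Yes

Across: 6+7+8=21; 4+5+1=10; 3+4=7. Down: 6+4+3=13; 7+5+4=16; 8+1=9. No digit repeats within any run.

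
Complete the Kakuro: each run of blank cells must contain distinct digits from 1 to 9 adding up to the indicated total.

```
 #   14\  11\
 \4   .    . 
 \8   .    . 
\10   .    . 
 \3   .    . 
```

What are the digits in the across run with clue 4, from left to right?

1 3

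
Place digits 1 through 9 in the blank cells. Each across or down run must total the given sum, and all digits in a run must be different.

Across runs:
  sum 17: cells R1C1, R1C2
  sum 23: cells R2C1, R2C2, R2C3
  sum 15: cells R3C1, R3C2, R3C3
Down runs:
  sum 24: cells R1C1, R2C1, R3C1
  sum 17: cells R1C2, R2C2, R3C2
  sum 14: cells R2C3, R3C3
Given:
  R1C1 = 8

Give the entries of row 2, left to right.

9 6 8

17 in 2 cells must be {8,9}; 23 in 3 cells must be {6,8,9}; 24 in 3 cells must be {7,8,9}.
R1C2 = 17 − 8 = 9 completes the 17 across.
Given what's placed, R2C1 must be 9 to fit the 23 across and 24 down.
Given what's placed, R2C2 must be 6 to fit the 23 across and 17 down.
R2C3 = 23 − 15 = 8 completes the 23 across.
R3C1 = 24 − 17 = 7 completes the 24 down.
R3C2 = 17 − 15 = 2 completes the 17 down.
R3C3 = 15 − 9 = 6 completes the 15 across.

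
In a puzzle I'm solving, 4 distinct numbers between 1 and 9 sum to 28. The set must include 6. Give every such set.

4 distinct digits from 1–9 sum between 10 and 30.
Keeping only sets containing 6.
Only one set works: {5,6,8,9}.

{5,6,8,9}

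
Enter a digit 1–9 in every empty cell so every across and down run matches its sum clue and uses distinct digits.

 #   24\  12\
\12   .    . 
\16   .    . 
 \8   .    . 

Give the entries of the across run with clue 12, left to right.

8, 4

16 in 2 cells must be {7,9}; 24 in 3 cells must be {7,8,9}.
The 8 across and the 24 down share only 7, so R3C1 = 7.
R3C2 = 8 − 7 = 1 completes the 8 across.
Given what's placed, R2C1 must be 9 to fit the 16 across and 24 down.
R2C2 = 16 − 9 = 7 completes the 16 across.
R1C1 = 24 − 16 = 8 completes the 24 down.
R1C2 = 12 − 8 = 4 completes the 12 across.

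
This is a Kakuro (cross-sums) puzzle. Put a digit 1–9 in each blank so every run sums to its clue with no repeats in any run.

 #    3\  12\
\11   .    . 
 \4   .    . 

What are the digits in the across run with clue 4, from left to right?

4 in 2 cells must be {1,3}; 3 in 2 cells must be {1,2}.
The 11 across and the 3 down share only 2, so R1C1 = 2.
R1C2 = 11 − 2 = 9 completes the 11 across.
R2C1 = 3 − 2 = 1 completes the 3 down.
R2C2 = 4 − 1 = 3 completes the 4 across.

1 3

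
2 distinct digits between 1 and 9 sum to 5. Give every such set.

2 distinct digits from 1–9 sum between 3 and 17.

{1,4}; {2,3}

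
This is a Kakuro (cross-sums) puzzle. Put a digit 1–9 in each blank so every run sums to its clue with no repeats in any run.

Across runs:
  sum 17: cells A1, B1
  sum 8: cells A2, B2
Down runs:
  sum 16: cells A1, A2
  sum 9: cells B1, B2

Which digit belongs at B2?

17 in 2 cells must be {8,9}; 16 in 2 cells must be {7,9}.
The 17 across and the 16 down share only 9, so A1 = 9.
B1 = 17 − 9 = 8 completes the 17 across.
A2 = 16 − 9 = 7 completes the 16 down.
B2 = 8 − 7 = 1 completes the 8 across.

1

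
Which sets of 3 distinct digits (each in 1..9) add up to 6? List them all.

{1,2,3}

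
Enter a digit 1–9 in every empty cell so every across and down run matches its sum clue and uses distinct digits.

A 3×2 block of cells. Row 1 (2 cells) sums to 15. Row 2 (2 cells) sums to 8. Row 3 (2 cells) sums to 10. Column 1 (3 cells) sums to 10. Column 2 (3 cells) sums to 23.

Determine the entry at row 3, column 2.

23 in 3 cells must be {6,8,9}.
The 8 across and the 23 down share only 6, so (2,2) = 6.
(2,1) = 8 − 6 = 2 completes the 8 across.
Given what's placed, (1,1) must be 7 to fit the 15 across and 10 down.
(1,2) = 15 − 7 = 8 completes the 15 across.
(3,1) = 10 − 9 = 1 completes the 10 down.
(3,2) = 10 − 1 = 9 completes the 10 across.

9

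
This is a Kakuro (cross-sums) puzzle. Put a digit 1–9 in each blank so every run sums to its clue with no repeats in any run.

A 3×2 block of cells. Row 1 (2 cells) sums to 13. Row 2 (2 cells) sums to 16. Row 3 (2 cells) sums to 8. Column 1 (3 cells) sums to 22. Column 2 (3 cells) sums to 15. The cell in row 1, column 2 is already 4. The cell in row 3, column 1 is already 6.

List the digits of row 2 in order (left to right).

16 in 2 cells must be {7,9}.
(1,1) = 13 − 4 = 9 completes the 13 across.
(2,1) = 22 − 15 = 7 completes the 22 down.
(2,2) = 16 − 7 = 9 completes the 16 across.
(3,2) = 8 − 6 = 2 completes the 8 across.

7 9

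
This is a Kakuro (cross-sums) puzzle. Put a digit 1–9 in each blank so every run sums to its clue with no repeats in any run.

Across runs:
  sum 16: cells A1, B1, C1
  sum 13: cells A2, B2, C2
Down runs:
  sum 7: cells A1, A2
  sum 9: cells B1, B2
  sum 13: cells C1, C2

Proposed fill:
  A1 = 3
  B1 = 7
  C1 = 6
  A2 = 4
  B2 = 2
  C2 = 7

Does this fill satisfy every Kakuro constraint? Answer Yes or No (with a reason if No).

Yes

Across: 3+7+6=16; 4+2+7=13. Down: 3+4=7; 7+2=9; 6+7=13. No digit repeats within any run.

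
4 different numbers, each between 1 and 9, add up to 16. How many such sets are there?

8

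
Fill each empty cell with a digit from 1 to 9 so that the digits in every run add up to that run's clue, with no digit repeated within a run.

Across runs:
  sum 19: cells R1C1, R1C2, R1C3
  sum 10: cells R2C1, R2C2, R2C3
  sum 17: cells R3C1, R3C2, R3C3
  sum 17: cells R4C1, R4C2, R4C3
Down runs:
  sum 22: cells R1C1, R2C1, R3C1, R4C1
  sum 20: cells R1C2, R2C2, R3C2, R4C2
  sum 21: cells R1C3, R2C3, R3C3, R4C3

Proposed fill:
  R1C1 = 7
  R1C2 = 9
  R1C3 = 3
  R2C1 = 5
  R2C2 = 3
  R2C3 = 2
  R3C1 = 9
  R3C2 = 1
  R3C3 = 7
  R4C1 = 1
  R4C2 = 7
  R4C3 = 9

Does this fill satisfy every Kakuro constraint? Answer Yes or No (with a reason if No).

Yes

Across: 7+9+3=19; 5+3+2=10; 9+1+7=17; 1+7+9=17. Down: 7+5+9+1=22; 9+3+1+7=20; 3+2+7+9=21. No digit repeats within any run.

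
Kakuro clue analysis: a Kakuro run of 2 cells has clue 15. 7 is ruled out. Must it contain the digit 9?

The only way to make 15 from 2 distinct digits under that restriction is {6,9}, which contains 9.

Yes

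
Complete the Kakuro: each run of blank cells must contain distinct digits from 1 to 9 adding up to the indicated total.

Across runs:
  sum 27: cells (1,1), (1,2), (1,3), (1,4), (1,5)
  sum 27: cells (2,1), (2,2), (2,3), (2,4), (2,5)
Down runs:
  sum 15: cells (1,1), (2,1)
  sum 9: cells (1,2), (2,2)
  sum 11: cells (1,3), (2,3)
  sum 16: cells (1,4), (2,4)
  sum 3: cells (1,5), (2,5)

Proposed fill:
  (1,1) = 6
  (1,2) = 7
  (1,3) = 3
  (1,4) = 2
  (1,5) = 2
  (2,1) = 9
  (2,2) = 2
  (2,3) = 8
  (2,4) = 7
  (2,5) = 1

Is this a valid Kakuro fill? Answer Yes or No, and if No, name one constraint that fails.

No — the down run (1,4)–(2,4) sums to 9, not 16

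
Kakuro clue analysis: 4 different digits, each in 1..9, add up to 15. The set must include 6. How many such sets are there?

4 distinct digits from 1–9 sum between 10 and 30.
Keeping only sets containing 6.
Enumerating: {1,3,5,6}, {2,3,4,6}.

2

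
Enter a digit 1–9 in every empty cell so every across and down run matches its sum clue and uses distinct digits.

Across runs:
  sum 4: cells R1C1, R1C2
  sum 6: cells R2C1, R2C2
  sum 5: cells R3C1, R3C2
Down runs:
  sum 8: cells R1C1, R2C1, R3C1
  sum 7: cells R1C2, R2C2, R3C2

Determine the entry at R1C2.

1

4 in 2 cells must be {1,3}; 7 in 3 cells must be {1,2,4}.
The 4 across and the 7 down share only 1, so R1C2 = 1.
R1C1 = 4 − 1 = 3 completes the 4 across.
Nothing is forced directly, so branch on R2C1, whose candidates are 1 or 4. If R2C1 = 1: then R2C2 would have to be in {5} for the 6 across but in {2,4} for the 7 down — contradiction. So R2C1 = 4.
R2C2 = 6 − 4 = 2 completes the 6 across.
R3C1 = 8 − 7 = 1 completes the 8 down.
R3C2 = 5 − 1 = 4 completes the 5 across.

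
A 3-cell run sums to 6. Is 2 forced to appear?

The only way to make 6 from 3 distinct digits is {1,2,3}, which contains 2.

Yes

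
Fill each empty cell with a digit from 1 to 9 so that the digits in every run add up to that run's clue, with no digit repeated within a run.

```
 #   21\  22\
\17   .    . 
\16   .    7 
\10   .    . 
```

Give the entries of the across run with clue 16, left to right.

9, 7

17 in 2 cells must be {8,9}; 16 in 2 cells must be {7,9}.
R1C2 = 9: the only remaining digit allowed by both the 17 across and the 22 down.
R2C1 = 16 − 7 = 9 completes the 16 across.
R3C2 = 22 − 16 = 6 completes the 22 down.
R1C1 = 17 − 9 = 8 completes the 17 across.
R3C1 = 10 − 6 = 4 completes the 10 across.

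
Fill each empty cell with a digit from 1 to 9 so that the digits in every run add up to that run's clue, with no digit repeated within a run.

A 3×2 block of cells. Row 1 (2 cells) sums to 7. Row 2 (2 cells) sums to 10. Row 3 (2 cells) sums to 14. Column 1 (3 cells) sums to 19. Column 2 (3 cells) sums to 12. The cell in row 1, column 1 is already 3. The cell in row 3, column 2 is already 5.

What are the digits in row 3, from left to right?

9 5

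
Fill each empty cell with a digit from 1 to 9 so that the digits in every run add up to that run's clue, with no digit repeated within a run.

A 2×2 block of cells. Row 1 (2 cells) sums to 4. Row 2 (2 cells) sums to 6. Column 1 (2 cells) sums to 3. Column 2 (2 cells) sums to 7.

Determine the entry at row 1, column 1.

1

4 in 2 cells must be {1,3}; 3 in 2 cells must be {1,2}.
The 4 across and the 3 down share only 1, so (1,1) = 1.
(1,2) = 4 − 1 = 3 completes the 4 across.
(2,1) = 3 − 1 = 2 completes the 3 down.
(2,2) = 6 − 2 = 4 completes the 6 across.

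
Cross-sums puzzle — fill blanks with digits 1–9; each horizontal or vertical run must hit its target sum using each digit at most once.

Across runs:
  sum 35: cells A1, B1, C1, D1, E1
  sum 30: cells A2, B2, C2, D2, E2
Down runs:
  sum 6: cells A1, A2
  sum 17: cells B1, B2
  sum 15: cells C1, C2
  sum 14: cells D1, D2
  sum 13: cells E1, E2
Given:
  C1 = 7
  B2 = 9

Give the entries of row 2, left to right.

35 in 5 cells must be {5,6,7,8,9}; 17 in 2 cells must be {8,9}.
A1 = 5: the only remaining digit allowed by both the 35 across and the 6 down.
B1 = 17 − 9 = 8 completes the 17 down.
A2 = 6 − 5 = 1 completes the 6 down.
C2 = 15 − 7 = 8 completes the 15 down.
Given what's placed, D2 must be 5 to fit the 30 across and 14 down.
E2 = 30 − 23 = 7 completes the 30 across.

1, 9, 8, 5, 7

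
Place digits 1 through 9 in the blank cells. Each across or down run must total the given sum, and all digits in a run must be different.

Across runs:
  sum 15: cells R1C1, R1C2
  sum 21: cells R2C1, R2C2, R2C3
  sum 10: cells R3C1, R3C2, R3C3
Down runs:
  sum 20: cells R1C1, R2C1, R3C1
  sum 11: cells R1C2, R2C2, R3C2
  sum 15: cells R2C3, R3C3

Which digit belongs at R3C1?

3

Nothing is forced directly, so branch on R3C3, whose candidates are 6 or 7. If R3C3 = 7: that forces R2C3 = 8, after which R3C1 would have to be in {1,2} for the 10 across but in {3,4,5,6,7,8,9} for the 20 down — contradiction. So R3C3 = 6.
R2C3 = 15 − 6 = 9 completes the 15 down.
Given what's placed, R3C1 must be 3 to fit the 10 across and 20 down.
R3C2 = 10 − 9 = 1 completes the 10 across.
R2C1 = 8: the only remaining digit allowed by both the 21 across and the 20 down.
R2C2 = 21 − 17 = 4 completes the 21 across.
R1C1 = 20 − 11 = 9 completes the 20 down.
R1C2 = 15 − 9 = 6 completes the 15 across.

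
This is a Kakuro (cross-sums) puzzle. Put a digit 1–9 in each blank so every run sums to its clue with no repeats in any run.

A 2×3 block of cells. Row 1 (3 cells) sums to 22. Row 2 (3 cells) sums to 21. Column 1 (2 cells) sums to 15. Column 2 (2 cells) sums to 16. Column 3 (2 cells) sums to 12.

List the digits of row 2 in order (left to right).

9 7 5

16 in 2 cells must be {7,9}.
Nothing is forced directly, so branch on (1,2), whose candidates are 7 or 9. If (1,2) = 7: that forces (1,3) = 9, (2,2) = 9, after which (2,3) would have to be in {4,5,7,8} for the 21 across but in {3} for the 12 down — contradiction. So (1,2) = 9.
(2,2) = 16 − 9 = 7 completes the 16 down.
Nothing is forced directly, so branch on (2,3), whose candidates are 5 or 8 or 9. If (2,3) = 8: then (1,3) would have to be in {5,6,7,8} for the 22 across but in {4} for the 12 down — contradiction. If (2,3) = 9: then (1,3) would have to be in {5,6,7,8} for the 22 across but in {3} for the 12 down — contradiction. So (2,3) = 5.
(1,3) = 12 − 5 = 7 completes the 12 down.
(2,1) = 21 − 12 = 9 completes the 21 across.
(1,1) = 22 − 16 = 6 completes the 22 across.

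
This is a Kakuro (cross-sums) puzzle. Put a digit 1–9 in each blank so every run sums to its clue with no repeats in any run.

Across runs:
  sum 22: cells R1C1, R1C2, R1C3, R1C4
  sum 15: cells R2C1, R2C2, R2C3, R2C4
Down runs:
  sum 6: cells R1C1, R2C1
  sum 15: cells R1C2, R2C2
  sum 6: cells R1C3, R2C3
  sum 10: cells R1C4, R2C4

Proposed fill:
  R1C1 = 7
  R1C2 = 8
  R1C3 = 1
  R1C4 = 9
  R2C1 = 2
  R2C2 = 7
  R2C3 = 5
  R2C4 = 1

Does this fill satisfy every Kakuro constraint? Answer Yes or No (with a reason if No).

No — the down run R1C1–R2C1 sums to 9, not 6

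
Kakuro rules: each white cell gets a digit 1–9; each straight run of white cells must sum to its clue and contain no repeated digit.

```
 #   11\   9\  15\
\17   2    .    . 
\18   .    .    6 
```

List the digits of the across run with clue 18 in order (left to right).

9 3 6

R1C3 = 15 − 6 = 9 completes the 15 down.
R2C1 = 11 − 2 = 9 completes the 11 down.
R2C2 = 18 − 15 = 3 completes the 18 across.
R1C2 = 17 − 11 = 6 completes the 17 across.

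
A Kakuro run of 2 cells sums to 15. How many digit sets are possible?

2 distinct digits from 1–9 sum between 3 and 17.
Enumerating: {6,9}, {7,8}.

2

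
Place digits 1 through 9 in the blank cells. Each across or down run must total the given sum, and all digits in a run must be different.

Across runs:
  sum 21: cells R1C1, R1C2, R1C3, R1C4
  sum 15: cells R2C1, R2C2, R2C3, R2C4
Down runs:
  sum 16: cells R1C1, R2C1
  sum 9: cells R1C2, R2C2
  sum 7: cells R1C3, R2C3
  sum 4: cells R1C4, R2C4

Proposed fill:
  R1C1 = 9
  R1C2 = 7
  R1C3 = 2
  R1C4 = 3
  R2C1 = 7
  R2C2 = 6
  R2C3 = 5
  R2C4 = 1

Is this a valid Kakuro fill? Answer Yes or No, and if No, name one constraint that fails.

No — the down run R1C2–R2C2 sums to 13, not 9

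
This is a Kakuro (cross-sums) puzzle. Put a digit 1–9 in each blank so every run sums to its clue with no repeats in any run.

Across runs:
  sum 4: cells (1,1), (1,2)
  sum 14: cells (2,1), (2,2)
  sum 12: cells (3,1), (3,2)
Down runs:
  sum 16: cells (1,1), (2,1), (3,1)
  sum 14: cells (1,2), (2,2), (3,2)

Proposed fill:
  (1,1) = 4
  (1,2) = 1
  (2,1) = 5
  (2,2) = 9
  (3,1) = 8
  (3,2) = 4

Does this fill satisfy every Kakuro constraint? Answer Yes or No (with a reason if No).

No — the down run (1,1)–(3,1) sums to 17, not 16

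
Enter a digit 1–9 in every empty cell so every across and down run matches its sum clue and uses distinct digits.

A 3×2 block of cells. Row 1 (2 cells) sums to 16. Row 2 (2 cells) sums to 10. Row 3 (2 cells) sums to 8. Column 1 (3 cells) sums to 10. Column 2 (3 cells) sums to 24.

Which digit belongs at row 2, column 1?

2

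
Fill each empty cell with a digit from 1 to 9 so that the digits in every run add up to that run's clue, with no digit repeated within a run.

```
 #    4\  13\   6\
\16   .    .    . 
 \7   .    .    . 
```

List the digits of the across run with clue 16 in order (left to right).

3 9 4

7 in 3 cells must be {1,2,4}; 4 in 2 cells must be {1,3}.
The 7 across and the 4 down share only 1, so R2C1 = 1.
Given what's placed, R2C2 must be 4 to fit the 7 across and 13 down.
R2C3 = 7 − 5 = 2 completes the 7 across.
R1C1 = 4 − 1 = 3 completes the 4 down.
R1C2 = 13 − 4 = 9 completes the 13 down.
R1C3 = 16 − 12 = 4 completes the 16 across.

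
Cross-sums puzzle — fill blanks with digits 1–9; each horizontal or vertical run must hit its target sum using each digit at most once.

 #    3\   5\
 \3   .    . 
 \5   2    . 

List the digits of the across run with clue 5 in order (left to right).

3 in 2 cells must be {1,2}.
R1C1 = 3 − 2 = 1 completes the 3 down.
R1C2 = 3 − 1 = 2 completes the 3 across.
R2C2 = 5 − 2 = 3 completes the 5 across.

2 3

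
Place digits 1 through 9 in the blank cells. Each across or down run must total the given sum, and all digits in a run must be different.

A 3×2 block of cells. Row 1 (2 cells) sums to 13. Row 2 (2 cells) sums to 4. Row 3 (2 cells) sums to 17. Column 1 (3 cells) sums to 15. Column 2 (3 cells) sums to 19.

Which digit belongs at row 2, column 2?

3

4 in 2 cells must be {1,3}; 17 in 2 cells must be {8,9}.
The 4 across and the 19 down share only 3, so (2,2) = 3.
Given what's placed, (3,2) must be 9 to fit the 17 across and 19 down.
(1,2) = 19 − 12 = 7 completes the 19 down.
(2,1) = 4 − 3 = 1 completes the 4 across.
(3,1) = 17 − 9 = 8 completes the 17 across.
(1,1) = 13 − 7 = 6 completes the 13 across.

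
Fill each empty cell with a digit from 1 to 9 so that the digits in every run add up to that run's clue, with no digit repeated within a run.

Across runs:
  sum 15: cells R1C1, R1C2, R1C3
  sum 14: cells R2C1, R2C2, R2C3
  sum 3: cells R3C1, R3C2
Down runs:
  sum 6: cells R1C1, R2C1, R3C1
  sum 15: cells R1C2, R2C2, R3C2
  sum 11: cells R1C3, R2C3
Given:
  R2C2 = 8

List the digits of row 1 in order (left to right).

3 5 7

3 in 2 cells must be {1,2}; 6 in 3 cells must be {1,2,3}.
No cell is forced outright now. R2C1 can only be 1 or 2 (the digits allowed by both its 14 across and its 6 down). If R2C1 = 1: that forces R2C3 = 5, R3C1 = 2, R3C2 = 1, R1C1 = 3, after which R1C2 would have to be in {4,5,7,8} for the 15 across but in {6} for the 15 down — contradiction. So R2C1 = 2.
R2C3 = 14 − 10 = 4 completes the 14 across.
R3C1 = 1: the only remaining digit allowed by both the 3 across and the 6 down.
R3C2 = 3 − 1 = 2 completes the 3 across.
R1C1 = 6 − 3 = 3 completes the 6 down.
R1C2 = 15 − 10 = 5 completes the 15 down.
R1C3 = 15 − 8 = 7 completes the 15 across.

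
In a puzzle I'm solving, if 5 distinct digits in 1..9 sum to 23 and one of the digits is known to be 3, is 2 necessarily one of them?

No

Counterexample: {1,3,4,6,9} sums to 23 under that restriction without using 2.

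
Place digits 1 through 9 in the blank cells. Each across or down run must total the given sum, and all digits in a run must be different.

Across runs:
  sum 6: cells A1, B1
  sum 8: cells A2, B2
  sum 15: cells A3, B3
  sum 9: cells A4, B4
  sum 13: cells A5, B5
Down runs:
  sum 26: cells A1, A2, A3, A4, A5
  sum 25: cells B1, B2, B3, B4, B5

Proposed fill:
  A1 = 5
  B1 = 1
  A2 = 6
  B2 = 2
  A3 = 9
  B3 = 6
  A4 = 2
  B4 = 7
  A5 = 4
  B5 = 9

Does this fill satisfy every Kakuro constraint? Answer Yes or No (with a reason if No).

Across: 5+1=6; 6+2=8; 9+6=15; 2+7=9; 4+9=13. Down: 5+6+9+2+4=26; 1+2+6+7+9=25. No digit repeats within any run.

Yes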